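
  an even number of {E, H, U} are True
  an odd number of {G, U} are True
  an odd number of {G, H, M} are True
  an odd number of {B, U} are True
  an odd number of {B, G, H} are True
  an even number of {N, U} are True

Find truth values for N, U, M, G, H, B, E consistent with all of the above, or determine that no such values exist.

N = False, U = False, M = True, G = True, H = True, B = True, E = True

{E, H, U}: 2 true → even ✓
{G, U}: 1 true → odd ✓
{G, H, M}: 3 true → odd ✓
{B, U}: 1 true → odd ✓
{B, G, H}: 3 true → odd ✓
{N, U}: 0 true → even ✓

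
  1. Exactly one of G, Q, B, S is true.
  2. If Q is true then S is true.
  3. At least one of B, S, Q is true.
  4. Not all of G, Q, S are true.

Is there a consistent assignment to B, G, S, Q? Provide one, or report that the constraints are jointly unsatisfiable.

B = False, G = False, S = True, Q = False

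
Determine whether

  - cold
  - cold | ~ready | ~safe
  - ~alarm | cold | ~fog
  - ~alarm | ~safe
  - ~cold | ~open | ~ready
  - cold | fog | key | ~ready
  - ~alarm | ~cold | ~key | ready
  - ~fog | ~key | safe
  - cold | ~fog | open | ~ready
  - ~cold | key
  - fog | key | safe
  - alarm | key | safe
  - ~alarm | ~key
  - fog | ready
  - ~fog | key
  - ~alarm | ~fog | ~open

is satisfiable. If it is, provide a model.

alarm: False, fog: True, safe: True, key: True, cold: True, open: False, ready: False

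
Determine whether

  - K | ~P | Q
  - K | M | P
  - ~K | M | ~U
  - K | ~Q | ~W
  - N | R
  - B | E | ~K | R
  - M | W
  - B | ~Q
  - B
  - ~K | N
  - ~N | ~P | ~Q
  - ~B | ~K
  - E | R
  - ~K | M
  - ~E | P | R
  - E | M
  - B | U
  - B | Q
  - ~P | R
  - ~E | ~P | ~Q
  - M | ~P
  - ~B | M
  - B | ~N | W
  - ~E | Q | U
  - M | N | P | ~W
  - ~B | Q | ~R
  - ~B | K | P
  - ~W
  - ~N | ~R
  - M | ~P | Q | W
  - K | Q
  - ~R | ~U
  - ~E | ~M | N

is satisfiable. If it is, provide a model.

M = True, P = True, R = True, E = False, N = False, B = True, U = False, Q = True, W = False, K = False

Unit clause (B) forces B = True.
In (~B | ~K) only ~K is left, so K = False.
In (~B | M) only M is left, so M = True.
In (~B | K | P) only P is left, so P = True.
Unit clause (~W) forces W = False.
In (K | Q) only Q is left, so Q = True.
In (~N | ~P | ~Q) only ~N is left, so N = False.
In (~P | R) only R is left, so R = True.
In (~E | ~P | ~Q) only ~E is left, so E = False.
In (~R | ~U) only ~U is left, so U = False.
All clauses satisfied.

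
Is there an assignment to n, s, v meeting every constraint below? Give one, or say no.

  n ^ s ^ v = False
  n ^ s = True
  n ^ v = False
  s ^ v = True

n = True; s = False; v = True

n ^ s ^ v = T ^ F ^ T = False ✓
n ^ s = T ^ F = True ✓
n ^ v = T ^ T = False ✓
s ^ v = F ^ T = True ✓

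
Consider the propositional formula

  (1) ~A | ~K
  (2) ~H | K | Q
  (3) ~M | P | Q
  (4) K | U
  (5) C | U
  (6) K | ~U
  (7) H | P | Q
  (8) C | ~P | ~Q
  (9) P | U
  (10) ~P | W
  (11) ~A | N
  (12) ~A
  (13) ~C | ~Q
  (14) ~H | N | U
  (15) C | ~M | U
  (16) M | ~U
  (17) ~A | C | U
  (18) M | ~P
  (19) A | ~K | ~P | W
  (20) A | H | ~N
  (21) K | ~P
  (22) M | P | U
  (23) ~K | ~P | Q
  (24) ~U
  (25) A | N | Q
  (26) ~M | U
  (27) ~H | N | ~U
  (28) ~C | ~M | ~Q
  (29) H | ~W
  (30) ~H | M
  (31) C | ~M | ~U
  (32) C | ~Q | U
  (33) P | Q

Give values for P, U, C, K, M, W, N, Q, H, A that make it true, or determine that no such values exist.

Unsatisfiable

Case U = True:
  Clause (~U) is falsified — contradiction.
Case U = False:
  (K | U) forces K = True.
  (~A | ~K) forces A = False.
  (C | U) forces C = True.
  (P | U) forces P = True.
  (~P | W) forces W = True.
  (~C | ~Q) forces Q = False.
  Clause (~K | ~P | Q) is falsified — contradiction.
Both cases fail, so the formula is unsatisfiable.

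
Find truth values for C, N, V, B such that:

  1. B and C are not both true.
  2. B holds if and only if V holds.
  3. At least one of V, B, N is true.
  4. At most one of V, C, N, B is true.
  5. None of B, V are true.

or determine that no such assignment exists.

C=F, N=T, V=F, B=F

  (1) B=F, C=F — not both ✓
  (2) B=F, V=F — same ✓
  (3) {V, B, N}: 1 true — at least one ✓
  (4) {V, C, N, B}: 1 true — at most one ✓
  (5) {B, V}: 0 true — none ✓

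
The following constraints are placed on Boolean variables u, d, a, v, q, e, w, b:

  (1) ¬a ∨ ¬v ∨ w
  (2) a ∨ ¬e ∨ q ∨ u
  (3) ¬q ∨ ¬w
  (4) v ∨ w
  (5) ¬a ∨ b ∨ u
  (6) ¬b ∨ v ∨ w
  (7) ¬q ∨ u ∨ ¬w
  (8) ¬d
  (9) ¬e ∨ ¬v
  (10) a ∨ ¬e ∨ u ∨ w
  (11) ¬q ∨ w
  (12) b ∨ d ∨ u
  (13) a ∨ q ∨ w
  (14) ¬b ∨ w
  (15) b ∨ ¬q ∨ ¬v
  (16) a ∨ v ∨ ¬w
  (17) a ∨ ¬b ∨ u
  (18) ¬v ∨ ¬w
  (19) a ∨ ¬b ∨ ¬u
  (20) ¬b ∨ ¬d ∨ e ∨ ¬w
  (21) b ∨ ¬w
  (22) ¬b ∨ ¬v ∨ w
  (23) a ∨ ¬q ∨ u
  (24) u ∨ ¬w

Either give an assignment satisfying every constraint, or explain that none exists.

u=T, d=F, a=T, v=F, q=F, e=F, w=T, b=T

Unit clause (¬d) forces d = False.
Set u = True.
Set a = True.
Set v = False.
  then (v ∨ w) forces w = True.
  then (b ∨ ¬w) forces b = True.
  then (¬q ∨ ¬w) forces q = False.
Set e = False.
All clauses satisfied.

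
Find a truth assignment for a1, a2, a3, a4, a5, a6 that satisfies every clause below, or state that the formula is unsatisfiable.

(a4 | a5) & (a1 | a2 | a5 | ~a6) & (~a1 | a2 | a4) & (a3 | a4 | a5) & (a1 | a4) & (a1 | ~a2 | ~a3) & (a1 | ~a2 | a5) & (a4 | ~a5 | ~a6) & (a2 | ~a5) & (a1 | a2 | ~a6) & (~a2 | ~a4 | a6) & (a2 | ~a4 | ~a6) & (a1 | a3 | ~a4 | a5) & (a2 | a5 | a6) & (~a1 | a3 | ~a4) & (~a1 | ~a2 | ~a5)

Set a1 = False.
  then (a1 | a4) forces a4 = True.
Try a2 = False:
  (a2 | ~a5) forces a5 = False.
  (a1 | a2 | a5 | ~a6) forces a6 = False.
  clause (a2 | a5 | a6) is falsified — backtrack.
So a2 = True.
  then (a1 | ~a2 | ~a3) forces a3 = False.
  then (a1 | ~a2 | a5) forces a5 = True.
  then (~a2 | ~a4 | a6) forces a6 = True.
All clauses satisfied.

a1 = False; a2 = True; a3 = False; a4 = True; a5 = True; a6 = True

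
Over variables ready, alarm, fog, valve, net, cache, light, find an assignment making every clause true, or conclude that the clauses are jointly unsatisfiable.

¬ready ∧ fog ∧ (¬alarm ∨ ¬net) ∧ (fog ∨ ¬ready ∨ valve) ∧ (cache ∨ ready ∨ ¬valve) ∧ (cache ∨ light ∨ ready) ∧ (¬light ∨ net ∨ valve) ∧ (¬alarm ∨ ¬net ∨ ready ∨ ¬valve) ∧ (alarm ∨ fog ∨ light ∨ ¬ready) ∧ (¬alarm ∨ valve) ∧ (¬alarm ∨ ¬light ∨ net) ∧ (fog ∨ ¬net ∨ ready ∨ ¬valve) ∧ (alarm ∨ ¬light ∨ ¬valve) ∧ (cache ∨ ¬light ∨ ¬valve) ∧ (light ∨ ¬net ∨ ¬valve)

ready: False; alarm: False; fog: True; valve: False; net: True; cache: True; light: False

Unit clause (¬ready) forces ready = False.
Unit clause (fog) forces fog = True.
Set alarm = False.
Set valve = False.
Set net = True.
Set cache = True.
Set light = False.
All clauses satisfied.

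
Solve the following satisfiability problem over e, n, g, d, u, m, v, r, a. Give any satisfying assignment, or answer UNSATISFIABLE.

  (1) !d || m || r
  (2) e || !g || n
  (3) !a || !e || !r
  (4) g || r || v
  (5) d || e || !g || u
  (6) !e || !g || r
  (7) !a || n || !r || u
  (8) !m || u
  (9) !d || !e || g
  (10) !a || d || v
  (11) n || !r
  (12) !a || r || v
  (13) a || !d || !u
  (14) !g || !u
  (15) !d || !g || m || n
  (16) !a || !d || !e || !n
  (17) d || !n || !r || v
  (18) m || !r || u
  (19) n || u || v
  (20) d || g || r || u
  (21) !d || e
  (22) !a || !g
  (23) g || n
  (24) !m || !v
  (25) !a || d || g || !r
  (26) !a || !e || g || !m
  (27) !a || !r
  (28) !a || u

Set e = True.
Try n = False:
  (n || !r) forces r = False.
  (!e || !g || r) forces g = False.
  clause (g || n) is falsified — backtrack.
So n = True.
Set g = False.
  then (!d || !e || g) forces d = False.
Set u = True.
Set m = False.
Set v = True.
Set r = True.
  then (!a || !e || !r) forces a = False.
All clauses satisfied.

e: True, n: True, g: False, d: False, u: True, m: False, v: True, r: True, a: False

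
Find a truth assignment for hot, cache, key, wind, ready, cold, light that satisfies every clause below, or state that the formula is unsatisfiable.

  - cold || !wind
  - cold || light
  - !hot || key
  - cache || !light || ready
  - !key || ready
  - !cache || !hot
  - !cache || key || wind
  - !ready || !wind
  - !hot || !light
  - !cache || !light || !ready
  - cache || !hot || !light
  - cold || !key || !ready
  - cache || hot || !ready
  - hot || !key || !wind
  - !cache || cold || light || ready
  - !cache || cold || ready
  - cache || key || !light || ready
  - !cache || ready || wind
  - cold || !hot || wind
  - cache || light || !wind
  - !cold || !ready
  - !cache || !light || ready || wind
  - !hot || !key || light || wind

hot: False, cache: True, key: False, wind: True, ready: False, cold: True, light: False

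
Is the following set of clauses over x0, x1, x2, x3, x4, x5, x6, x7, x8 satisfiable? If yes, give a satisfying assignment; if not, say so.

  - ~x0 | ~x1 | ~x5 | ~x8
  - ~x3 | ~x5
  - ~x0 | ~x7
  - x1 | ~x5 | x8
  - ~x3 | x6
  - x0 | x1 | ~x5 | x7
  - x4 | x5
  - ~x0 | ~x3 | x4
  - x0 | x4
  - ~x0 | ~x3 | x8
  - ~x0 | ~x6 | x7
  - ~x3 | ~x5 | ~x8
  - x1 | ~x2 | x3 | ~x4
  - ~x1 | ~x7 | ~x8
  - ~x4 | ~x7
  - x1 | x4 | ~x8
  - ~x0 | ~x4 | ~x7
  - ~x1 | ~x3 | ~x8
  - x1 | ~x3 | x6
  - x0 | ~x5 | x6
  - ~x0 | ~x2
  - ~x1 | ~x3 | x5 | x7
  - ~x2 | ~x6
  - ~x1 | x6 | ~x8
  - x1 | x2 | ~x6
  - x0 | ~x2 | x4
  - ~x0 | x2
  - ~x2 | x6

x0=F, x1=F, x2=F, x3=F, x4=T, x5=F, x6=F, x7=F, x8=T

Set x0 = False.
  then (x0 | x4) forces x4 = True.
  then (~x4 | ~x7) forces x7 = False.
Set x1 = False.
  then (x0 | x1 | ~x5 | x7) forces x5 = False.
Try x2 = True:
  (x1 | ~x2 | x3 | ~x4) forces x3 = True.
  (~x3 | x6) forces x6 = True.
  clause (~x2 | ~x6) is falsified — backtrack.
So x2 = False.
  then (x1 | x2 | ~x6) forces x6 = False.
  then (~x3 | x6) forces x3 = False.
Set x8 = True.
All clauses satisfied.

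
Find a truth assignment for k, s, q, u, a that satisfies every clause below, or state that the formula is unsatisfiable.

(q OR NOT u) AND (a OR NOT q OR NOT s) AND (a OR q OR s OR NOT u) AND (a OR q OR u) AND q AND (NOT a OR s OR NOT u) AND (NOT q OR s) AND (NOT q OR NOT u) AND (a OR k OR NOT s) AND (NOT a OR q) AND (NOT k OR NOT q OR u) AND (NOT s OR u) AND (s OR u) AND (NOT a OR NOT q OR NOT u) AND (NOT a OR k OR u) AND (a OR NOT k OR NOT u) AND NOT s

Case s = True:
  Clause (NOT s) is falsified — contradiction.
Case s = False:
  (q) forces q = True.
  Clause (NOT q OR s) is falsified — contradiction.
Both cases fail, so the formula is unsatisfiable.

Unsatisfiable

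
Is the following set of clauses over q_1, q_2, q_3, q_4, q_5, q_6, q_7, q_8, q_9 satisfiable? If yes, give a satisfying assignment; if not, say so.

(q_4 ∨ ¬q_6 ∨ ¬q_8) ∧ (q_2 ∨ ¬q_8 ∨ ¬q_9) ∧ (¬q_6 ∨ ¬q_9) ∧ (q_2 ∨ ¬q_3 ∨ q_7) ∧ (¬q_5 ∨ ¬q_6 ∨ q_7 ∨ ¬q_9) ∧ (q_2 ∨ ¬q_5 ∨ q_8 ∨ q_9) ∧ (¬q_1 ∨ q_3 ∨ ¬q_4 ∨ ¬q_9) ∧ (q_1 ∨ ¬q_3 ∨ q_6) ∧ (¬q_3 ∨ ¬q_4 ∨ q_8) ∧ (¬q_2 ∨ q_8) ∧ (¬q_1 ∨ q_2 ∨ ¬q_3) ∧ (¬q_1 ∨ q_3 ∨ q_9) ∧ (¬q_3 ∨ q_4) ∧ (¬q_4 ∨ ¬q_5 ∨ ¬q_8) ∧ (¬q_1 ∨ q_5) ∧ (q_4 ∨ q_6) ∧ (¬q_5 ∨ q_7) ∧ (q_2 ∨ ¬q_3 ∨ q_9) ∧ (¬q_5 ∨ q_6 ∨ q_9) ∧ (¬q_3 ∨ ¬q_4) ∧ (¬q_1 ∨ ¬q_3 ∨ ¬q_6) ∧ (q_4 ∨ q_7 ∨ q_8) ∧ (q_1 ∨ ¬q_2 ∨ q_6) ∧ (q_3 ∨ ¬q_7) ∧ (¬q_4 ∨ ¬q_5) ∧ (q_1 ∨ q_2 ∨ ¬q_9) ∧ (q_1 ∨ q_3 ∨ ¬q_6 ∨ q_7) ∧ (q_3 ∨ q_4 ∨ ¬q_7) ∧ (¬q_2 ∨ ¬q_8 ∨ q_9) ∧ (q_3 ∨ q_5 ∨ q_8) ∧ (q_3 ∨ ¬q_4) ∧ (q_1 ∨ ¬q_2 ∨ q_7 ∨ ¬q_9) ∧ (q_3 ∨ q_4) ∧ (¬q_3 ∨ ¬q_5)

Unsatisfiable

Case q_4 = True:
  (¬q_3 ∨ ¬q_4) forces q_3 = False.
  Clause (q_3 ∨ ¬q_4) is falsified — contradiction.
Case q_4 = False:
  (¬q_3 ∨ q_4) forces q_3 = False.
  Clause (q_3 ∨ q_4) is falsified — contradiction.
Both cases fail, so the formula is unsatisfiable.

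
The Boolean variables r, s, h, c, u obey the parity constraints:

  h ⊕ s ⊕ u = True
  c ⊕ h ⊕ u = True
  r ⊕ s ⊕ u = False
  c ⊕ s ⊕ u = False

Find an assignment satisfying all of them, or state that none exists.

r: False, s: False, h: True, c: False, u: False

h ⊕ s ⊕ u = T ⊕ F ⊕ F = True ✓
c ⊕ h ⊕ u = F ⊕ T ⊕ F = True ✓
r ⊕ s ⊕ u = F ⊕ F ⊕ F = False ✓
c ⊕ s ⊕ u = F ⊕ F ⊕ F = False ✓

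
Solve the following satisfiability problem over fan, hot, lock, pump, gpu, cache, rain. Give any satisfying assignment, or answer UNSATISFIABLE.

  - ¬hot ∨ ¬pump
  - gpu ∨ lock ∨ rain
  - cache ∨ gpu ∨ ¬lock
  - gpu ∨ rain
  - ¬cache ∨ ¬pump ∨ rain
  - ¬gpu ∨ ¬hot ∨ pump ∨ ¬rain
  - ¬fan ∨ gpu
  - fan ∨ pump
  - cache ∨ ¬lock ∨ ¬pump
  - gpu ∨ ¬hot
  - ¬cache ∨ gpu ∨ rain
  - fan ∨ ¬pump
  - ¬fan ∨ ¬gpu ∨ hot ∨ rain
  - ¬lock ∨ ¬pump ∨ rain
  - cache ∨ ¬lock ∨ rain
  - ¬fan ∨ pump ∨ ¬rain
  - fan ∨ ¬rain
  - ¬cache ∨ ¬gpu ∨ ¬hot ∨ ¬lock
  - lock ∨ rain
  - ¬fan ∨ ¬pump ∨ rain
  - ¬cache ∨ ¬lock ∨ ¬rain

fan = True, hot = False, lock = False, pump = True, gpu = True, cache = True, rain = True

Set fan = True.
  then (¬fan ∨ gpu) forces gpu = True.
Try hot = True:
  (¬hot ∨ ¬pump) forces pump = False.
  (¬gpu ∨ ¬hot ∨ pump ∨ ¬rain) forces rain = False.
  (lock ∨ rain) forces lock = True.
  (cache ∨ ¬lock ∨ rain) forces cache = True.
  clause (¬cache ∨ ¬gpu ∨ ¬hot ∨ ¬lock) is falsified — backtrack.
So hot = False.
  then (¬fan ∨ ¬gpu ∨ hot ∨ rain) forces rain = True.
  then (¬fan ∨ pump ∨ ¬rain) forces pump = True.
Set lock = False.
Set cache = True.
All clauses satisfied.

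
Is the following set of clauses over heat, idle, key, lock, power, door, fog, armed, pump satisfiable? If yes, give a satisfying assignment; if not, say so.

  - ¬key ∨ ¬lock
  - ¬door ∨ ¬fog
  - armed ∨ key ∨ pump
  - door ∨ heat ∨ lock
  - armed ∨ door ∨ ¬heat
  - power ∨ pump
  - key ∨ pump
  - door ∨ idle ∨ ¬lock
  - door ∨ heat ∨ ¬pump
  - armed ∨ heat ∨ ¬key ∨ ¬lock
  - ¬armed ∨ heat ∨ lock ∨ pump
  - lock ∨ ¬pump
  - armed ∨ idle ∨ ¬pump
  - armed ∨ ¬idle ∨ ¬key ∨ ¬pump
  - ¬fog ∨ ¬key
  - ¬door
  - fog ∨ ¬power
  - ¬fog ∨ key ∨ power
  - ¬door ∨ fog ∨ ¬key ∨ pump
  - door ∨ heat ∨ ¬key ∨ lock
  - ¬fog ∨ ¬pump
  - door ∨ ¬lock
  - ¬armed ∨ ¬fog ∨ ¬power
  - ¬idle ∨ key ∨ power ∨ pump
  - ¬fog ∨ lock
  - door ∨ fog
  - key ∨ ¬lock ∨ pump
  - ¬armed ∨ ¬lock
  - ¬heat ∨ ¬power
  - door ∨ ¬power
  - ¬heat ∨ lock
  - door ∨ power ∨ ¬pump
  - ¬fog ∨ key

Unsatisfiable

Case door = True:
  Clause (¬door) is falsified — contradiction.
Case door = False:
  (door ∨ ¬lock) forces lock = False.
  (door ∨ heat ∨ lock) forces heat = True.
  Clause (¬heat ∨ lock) is falsified — contradiction.
Both cases fail, so the formula is unsatisfiable.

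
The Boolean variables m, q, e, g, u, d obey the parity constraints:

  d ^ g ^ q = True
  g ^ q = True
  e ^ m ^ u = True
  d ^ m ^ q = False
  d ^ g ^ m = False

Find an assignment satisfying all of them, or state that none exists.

Unsatisfiable — no assignment works.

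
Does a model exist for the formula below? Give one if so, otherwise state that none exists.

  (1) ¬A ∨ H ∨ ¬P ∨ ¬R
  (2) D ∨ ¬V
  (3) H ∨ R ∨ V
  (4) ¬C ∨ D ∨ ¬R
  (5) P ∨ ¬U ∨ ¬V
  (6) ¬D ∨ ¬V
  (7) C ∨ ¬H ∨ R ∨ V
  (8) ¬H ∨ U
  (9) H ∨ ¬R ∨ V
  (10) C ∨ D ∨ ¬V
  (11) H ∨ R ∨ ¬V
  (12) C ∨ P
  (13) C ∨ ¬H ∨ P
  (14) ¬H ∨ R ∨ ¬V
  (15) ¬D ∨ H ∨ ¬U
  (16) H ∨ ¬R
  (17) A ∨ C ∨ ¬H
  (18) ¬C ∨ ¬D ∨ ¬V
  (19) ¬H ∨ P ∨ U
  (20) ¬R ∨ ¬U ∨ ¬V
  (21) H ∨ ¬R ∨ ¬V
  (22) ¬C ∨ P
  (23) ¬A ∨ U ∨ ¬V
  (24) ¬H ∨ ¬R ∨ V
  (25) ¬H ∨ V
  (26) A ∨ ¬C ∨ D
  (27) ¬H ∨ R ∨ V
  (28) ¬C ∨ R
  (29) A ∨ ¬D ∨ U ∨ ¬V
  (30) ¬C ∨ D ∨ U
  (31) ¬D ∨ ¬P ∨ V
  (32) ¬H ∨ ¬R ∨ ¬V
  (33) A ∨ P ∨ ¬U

Case V = True:
  (D ∨ ¬V) forces D = True.
  Clause (¬D ∨ ¬V) is falsified — contradiction.
Case V = False:
  (¬H ∨ V) forces H = False.
  (H ∨ R ∨ V) forces R = True.
  Clause (H ∨ ¬R ∨ V) is falsified — contradiction.
Both cases fail, so the formula is unsatisfiable.

No satisfying assignment exists.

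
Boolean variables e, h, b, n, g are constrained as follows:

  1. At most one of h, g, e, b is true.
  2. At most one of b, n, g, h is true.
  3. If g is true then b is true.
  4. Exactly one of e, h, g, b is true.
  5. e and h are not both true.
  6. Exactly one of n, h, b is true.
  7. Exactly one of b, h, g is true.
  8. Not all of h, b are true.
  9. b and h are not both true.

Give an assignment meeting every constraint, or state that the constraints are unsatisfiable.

e=F, h=F, b=T, n=F, g=F

  (1) {h, g, e, b}: 1 true — at most one ✓
  (2) {b, n, g, h}: 1 true — at most one ✓
  (3) g=F ⇒ b: vacuous ✓
  (4) {e, h, g, b}: 1 true — exactly one ✓
  (5) e=F, h=F — not both ✓
  (6) {n, h, b}: 1 true — exactly one ✓
  (7) {b, h, g}: 1 true — exactly one ✓
  (8) {h, b}: 1/2 true — not all ✓
  (9) b=T, h=F — not both ✓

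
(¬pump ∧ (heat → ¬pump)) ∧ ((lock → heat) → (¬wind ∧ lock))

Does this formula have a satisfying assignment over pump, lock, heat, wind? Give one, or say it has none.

pump = False, lock = True, heat = False, wind = False

  ¬pump ∧ (heat → ¬pump) = True
    ¬pump = True
    heat → ¬pump = True
      ¬pump = True
  (lock → heat) → (¬wind ∧ lock) = True
    lock → heat = False
    ¬wind ∧ lock = True
      ¬wind = True
Both conjuncts True, so the formula holds.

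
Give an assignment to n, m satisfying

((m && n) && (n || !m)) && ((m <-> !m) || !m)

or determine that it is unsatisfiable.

Case m = True: the conjunct (m <-> !m) || !m becomes (True <-> False) || !True = False.
Case m = False: the conjunct m is False.
Both cases fail — unsatisfiable.

Unsatisfiable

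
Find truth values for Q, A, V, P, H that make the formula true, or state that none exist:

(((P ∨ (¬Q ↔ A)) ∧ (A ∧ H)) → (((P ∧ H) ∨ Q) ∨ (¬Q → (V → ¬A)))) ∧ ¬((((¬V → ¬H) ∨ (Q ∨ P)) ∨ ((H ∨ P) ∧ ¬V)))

The conjunct ¬((((¬V → ¬H) ∨ (Q ∨ P)) ∨ ((H ∨ P) ∧ ¬V))) is unsatisfiable on its own:
  H = True: simplifies to ¬(((V ∨ (Q ∨ P)) ∨ ¬V)).
    V = True: this becomes ¬((True ∨ False)) = False.
    V = False: this becomes ¬(((Q ∨ P) ∨ True)) = False.
  H = False: this becomes ¬((True ∨ (P ∧ ¬V))) = False.
So the whole conjunction is unsatisfiable.

The formula is unsatisfiable.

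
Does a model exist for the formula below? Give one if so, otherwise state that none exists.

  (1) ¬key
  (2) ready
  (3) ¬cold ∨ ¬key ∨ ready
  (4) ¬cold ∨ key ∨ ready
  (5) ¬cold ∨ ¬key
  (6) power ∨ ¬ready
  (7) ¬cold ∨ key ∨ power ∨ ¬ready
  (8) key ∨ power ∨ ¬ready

Unit clause (¬key) forces key = False.
Unit clause (ready) forces ready = True.
In (power ∨ ¬ready) only power is left, so power = True.
Set cold = False.
Check each clause:
  (¬key): ¬key holds.
  (ready): ready holds.
  (¬cold ∨ ¬key ∨ ready): ¬cold holds.
  (¬cold ∨ key ∨ ready): ¬cold holds.
  (¬cold ∨ ¬key): ¬cold holds.
  (power ∨ ¬ready): power holds.
  (¬cold ∨ key ∨ power ∨ ¬ready): ¬cold holds.
  (key ∨ power ∨ ¬ready): power holds.
All clauses satisfied.

key = False; ready = True; cold = False; power = True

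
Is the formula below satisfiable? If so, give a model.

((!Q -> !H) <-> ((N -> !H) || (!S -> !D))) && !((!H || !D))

S: False, Q: False, N: True, H: True, D: True

  (!Q -> !H) <-> ((N -> !H) || (!S -> !D)) = True
    !Q -> !H = False
      !Q = True
      !H = False
    (N -> !H) || (!S -> !D) = False
      N -> !H = False
        !H = False
      !S -> !D = False
        !S = True
        !D = False
  !((!H || !D)) = True
    !H || !D = False
      !H = False
      !D = False
Both conjuncts True, so the formula holds.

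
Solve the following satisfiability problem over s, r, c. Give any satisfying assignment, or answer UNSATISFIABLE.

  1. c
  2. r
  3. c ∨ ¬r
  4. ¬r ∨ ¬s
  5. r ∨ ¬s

Unit clause (c) forces c = True.
Unit clause (r) forces r = True.
In (¬r ∨ ¬s) only ¬s is left, so s = False.
Check each clause:
  (c): c holds.
  (r): r holds.
  (c ∨ ¬r): c holds.
  (¬r ∨ ¬s): ¬s holds.
  (r ∨ ¬s): r holds.
All clauses satisfied.

s = False, r = True, c = True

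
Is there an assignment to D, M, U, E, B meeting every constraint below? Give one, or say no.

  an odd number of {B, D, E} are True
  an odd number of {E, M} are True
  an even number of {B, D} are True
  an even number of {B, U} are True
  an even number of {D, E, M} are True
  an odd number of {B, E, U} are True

D=T, M=F, U=T, E=T, B=T

{B, D, E}: 3 true → odd ✓
{E, M}: 1 true → odd ✓
{B, D}: 2 true → even ✓
{B, U}: 2 true → even ✓
{D, E, M}: 2 true → even ✓
{B, E, U}: 3 true → odd ✓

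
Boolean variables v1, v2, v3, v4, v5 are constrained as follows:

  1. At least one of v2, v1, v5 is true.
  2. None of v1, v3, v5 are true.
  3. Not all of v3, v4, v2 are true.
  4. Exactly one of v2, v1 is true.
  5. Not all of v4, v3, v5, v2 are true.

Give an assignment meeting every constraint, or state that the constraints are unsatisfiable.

v1: False, v2: True, v3: False, v4: True, v5: False

  (1) {v2, v1, v5}: 1 true — at least one ✓
  (2) {v1, v3, v5}: 0 true — none ✓
  (3) {v3, v4, v2}: 2/3 true — not all ✓
  (4) {v2, v1}: 1 true — exactly one ✓
  (5) {v4, v3, v5, v2}: 2/4 true — not all ✓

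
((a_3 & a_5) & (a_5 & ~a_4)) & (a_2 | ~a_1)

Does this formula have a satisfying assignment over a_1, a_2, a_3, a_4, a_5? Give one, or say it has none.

a_1: True; a_2: True; a_3: True; a_4: False; a_5: True

  (a_3 & a_5) & (a_5 & ~a_4) = True
    a_3 & a_5 = True
    a_5 & ~a_4 = True
      ~a_4 = True
  a_2 | ~a_1 = True
    ~a_1 = False
Both conjuncts True, so the formula holds.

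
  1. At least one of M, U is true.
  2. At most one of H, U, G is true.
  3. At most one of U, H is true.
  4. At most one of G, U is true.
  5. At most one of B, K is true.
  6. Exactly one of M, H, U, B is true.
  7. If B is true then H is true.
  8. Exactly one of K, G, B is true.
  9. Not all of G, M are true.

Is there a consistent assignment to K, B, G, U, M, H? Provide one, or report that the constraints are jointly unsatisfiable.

K=T; B=F; G=F; U=F; M=T; H=F

  (1) {M, U}: 1 true — at least one ✓
  (2) {H, U, G}: 0 true — at most one ✓
  (3) {U, H}: 0 true — at most one ✓
  (4) {G, U}: 0 true — at most one ✓
  (5) {B, K}: 1 true — at most one ✓
  (6) {M, H, U, B}: 1 true — exactly one ✓
  (7) B=F ⇒ H: vacuous ✓
  (8) {K, G, B}: 1 true — exactly one ✓
  (9) {G, M}: 1/2 true — not all ✓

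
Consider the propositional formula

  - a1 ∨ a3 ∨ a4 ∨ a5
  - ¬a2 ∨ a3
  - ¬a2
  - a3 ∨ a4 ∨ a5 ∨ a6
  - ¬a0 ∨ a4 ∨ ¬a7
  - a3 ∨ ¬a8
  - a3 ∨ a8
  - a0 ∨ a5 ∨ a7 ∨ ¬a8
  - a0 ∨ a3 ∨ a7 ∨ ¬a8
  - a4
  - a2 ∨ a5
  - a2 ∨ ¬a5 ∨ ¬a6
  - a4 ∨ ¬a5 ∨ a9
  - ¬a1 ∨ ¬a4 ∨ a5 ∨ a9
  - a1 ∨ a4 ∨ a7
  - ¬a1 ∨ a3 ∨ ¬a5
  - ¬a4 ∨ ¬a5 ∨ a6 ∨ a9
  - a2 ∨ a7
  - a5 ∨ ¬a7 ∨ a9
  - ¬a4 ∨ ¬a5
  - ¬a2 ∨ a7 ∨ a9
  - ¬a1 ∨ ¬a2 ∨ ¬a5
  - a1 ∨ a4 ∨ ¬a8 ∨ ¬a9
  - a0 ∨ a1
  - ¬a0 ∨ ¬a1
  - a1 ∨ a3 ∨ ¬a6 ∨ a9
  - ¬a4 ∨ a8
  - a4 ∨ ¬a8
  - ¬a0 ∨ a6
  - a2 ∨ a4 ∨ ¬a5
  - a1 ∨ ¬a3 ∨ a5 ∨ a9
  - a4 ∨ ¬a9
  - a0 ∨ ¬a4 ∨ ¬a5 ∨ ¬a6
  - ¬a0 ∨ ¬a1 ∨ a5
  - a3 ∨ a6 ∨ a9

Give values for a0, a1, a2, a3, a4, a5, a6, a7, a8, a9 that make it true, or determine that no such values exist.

Case a2 = True:
  Clause (¬a2) is falsified — contradiction.
Case a2 = False:
  (a4) forces a4 = True.
  (a2 ∨ a5) forces a5 = True.
  Clause (¬a4 ∨ ¬a5) is falsified — contradiction.
Both cases fail, so the formula is unsatisfiable.

No satisfying assignment exists.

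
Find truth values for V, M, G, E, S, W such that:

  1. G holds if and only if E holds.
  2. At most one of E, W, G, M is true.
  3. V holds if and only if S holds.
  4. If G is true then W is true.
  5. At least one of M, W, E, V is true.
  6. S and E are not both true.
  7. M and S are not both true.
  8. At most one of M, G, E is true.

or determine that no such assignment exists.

V: False; M: True; G: False; E: False; S: False; W: False

  (1) G=F, E=F — same ✓
  (2) {E, W, G, M}: 1 true — at most one ✓
  (3) V=F, S=F — same ✓
  (4) G=F ⇒ W: vacuous ✓
  (5) {M, W, E, V}: 1 true — at least one ✓
  (6) S=F, E=F — not both ✓
  (7) M=T, S=F — not both ✓
  (8) {M, G, E}: 1 true — at most one ✓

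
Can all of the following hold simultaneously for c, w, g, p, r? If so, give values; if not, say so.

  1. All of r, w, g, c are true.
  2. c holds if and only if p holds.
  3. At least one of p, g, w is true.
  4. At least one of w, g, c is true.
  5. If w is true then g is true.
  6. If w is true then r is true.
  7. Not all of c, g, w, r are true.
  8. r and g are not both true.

Unsatisfiable

Case g = True:
  (1) forces r = True.
  Constraint (8) is violated (r=T, g=T) — contradiction.
Case g = False:
  Constraint (1) is violated (g=F) — contradiction.
Both cases fail — unsatisfiable.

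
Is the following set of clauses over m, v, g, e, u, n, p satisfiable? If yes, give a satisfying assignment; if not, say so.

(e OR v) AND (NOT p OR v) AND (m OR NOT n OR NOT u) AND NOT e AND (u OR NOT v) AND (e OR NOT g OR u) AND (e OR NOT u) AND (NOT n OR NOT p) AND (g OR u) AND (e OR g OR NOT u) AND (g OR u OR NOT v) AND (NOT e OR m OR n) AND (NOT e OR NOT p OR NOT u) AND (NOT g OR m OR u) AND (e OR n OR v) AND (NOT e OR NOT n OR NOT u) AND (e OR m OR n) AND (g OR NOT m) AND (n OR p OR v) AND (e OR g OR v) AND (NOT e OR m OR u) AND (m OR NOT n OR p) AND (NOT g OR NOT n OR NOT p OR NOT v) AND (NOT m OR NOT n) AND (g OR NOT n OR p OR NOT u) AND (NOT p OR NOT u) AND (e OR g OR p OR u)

UNSATISFIABLE

Case e = True:
  Clause (NOT e) is falsified — contradiction.
Case e = False:
  (e OR v) forces v = True.
  (u OR NOT v) forces u = True.
  Clause (e OR NOT u) is falsified — contradiction.
Both cases fail, so the formula is unsatisfiable.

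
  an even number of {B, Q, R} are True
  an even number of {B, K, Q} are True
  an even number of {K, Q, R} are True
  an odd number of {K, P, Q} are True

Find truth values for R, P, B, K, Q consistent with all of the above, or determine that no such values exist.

R=T; P=F; B=T; K=T; Q=F

{B, Q, R}: 2 true → even ✓
{B, K, Q}: 2 true → even ✓
{K, Q, R}: 2 true → even ✓
{K, P, Q}: 1 true → odd ✓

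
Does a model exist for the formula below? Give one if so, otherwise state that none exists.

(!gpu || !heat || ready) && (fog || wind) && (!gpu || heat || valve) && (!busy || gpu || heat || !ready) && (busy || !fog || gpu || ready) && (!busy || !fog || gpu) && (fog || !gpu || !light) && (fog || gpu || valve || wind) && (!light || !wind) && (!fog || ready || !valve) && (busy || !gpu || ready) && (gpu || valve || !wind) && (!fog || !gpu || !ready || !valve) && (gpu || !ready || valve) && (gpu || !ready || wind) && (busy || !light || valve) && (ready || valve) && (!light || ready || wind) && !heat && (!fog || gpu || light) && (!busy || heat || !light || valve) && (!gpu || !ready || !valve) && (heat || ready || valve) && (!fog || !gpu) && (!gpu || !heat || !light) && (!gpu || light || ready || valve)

ready: False; busy: True; fog: False; gpu: True; light: False; valve: True; wind: True; heat: False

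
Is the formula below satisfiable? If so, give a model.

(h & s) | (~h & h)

h=T; s=T

  (h & s) | (~h & h) = True
    h & s = True
    ~h & h = False
      ~h = False
The formula evaluates to True.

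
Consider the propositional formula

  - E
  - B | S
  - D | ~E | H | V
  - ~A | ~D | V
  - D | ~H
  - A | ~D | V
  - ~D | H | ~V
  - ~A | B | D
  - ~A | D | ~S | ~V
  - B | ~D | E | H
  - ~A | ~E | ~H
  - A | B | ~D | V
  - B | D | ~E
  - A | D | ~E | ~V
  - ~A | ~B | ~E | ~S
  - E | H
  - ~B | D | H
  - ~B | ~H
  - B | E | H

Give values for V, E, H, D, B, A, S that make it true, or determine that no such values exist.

V = True; E = True; H = True; D = True; B = False; A = False; S = True

Unit clause (E) forces E = True.
Set V = True.
Try H = False:
  (~D | H | ~V) forces D = False.
  (B | D | ~E) forces B = True.
  clause (~B | D | H) is falsified — backtrack.
So H = True.
  then (D | ~H) forces D = True.
  then (~A | ~E | ~H) forces A = False.
  then (~B | ~H) forces B = False.
  then (B | S) forces S = True.
All clauses satisfied.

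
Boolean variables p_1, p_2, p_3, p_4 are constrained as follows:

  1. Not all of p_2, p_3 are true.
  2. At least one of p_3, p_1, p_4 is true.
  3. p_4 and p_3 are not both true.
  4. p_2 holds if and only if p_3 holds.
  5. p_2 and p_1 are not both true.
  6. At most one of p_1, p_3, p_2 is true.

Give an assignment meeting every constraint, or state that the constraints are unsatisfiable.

p_1: True, p_2: False, p_3: False, p_4: True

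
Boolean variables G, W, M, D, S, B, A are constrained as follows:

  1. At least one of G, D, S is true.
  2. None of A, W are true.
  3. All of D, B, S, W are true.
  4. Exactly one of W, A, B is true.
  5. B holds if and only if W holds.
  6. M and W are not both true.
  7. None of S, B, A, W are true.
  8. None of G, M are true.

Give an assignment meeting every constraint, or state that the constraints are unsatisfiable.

Case W = True:
  Constraint (2) is violated (W=T) — contradiction.
Case W = False:
  Constraint (3) is violated (W=F) — contradiction.
Both cases fail — unsatisfiable.

No satisfying assignment exists.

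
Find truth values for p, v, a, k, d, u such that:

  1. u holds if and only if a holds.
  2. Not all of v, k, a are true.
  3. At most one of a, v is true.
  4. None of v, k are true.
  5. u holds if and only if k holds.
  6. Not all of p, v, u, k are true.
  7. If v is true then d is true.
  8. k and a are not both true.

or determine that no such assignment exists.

p = True, v = False, a = False, k = False, d = True, u = False

  (1) u=F, a=F — same ✓
  (2) {v, k, a}: 0/3 true — not all ✓
  (3) {a, v}: 0 true — at most one ✓
  (4) {v, k}: 0 true — none ✓
  (5) u=F, k=F — same ✓
  (6) {p, v, u, k}: 1/4 true — not all ✓
  (7) v=F ⇒ d: vacuous ✓
  (8) k=F, a=F — not both ✓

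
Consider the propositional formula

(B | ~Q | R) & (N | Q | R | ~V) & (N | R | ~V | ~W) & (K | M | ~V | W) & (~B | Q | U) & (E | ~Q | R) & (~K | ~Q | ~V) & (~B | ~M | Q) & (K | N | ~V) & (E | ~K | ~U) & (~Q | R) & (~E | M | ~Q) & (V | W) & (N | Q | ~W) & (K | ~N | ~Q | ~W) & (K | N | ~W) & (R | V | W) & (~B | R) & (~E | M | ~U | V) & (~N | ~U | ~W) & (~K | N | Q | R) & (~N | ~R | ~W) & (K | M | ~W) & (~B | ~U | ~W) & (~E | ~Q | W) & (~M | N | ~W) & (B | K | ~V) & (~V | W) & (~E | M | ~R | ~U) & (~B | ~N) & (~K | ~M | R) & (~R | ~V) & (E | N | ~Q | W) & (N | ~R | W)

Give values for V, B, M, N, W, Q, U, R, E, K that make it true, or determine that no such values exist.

V=F; B=F; M=F; N=T; W=T; Q=F; U=F; R=F; E=F; K=T

Set V = False.
  then (V | W) forces W = True.
Set B = False.
Set M = False.
  then (K | M | ~W) forces K = True.
Set N = True.
  then (~N | ~U | ~W) forces U = False.
  then (~N | ~R | ~W) forces R = False.
  then (B | ~Q | R) forces Q = False.
Set E = False.
All clauses satisfied.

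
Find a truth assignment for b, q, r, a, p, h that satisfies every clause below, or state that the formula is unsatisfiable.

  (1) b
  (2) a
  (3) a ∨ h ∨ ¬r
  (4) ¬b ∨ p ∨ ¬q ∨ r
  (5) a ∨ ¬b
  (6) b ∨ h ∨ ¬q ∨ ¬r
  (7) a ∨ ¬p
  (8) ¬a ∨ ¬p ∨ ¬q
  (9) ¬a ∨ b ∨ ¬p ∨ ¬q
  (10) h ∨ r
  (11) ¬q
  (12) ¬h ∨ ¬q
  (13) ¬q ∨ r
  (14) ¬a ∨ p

Unit clause (b) forces b = True.
Unit clause (a) forces a = True.
Unit clause (¬q) forces q = False.
In (¬a ∨ p) only p is left, so p = True.
Set r = True.
Set h = False.
All clauses satisfied.

b: True; q: False; r: True; a: True; p: True; h: False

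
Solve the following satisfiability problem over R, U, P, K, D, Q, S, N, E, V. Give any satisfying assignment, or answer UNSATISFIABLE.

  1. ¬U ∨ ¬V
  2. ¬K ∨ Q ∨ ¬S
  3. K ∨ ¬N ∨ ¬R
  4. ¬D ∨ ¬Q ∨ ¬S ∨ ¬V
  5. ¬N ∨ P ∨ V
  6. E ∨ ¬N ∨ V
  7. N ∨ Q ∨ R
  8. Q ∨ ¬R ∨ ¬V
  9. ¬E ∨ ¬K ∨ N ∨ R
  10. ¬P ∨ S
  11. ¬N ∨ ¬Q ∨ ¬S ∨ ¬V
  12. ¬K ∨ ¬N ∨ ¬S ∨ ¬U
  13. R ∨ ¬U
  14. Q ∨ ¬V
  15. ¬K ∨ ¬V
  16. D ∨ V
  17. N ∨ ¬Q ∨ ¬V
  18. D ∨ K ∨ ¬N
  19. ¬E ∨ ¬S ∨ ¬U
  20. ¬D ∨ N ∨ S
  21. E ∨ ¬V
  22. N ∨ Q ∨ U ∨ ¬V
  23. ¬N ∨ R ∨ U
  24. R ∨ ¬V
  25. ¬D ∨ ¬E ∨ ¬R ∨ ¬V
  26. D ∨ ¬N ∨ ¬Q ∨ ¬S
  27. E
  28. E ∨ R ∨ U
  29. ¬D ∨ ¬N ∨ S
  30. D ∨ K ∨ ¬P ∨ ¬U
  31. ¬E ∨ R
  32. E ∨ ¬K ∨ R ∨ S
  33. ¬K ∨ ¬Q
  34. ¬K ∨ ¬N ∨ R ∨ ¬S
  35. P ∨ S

Unit clause (E) forces E = True.
In (¬E ∨ R) only R is left, so R = True.
Try U = True:
  (¬U ∨ ¬V) forces V = False.
  (D ∨ V) forces D = True.
  (¬E ∨ ¬S ∨ ¬U) forces S = False.
  (¬P ∨ S) forces P = False.
  clause (P ∨ S) is falsified — backtrack.
So U = False.
Set P = False.
  then (P ∨ S) forces S = True.
Set K = False.
  then (K ∨ ¬N ∨ ¬R) forces N = False.
Try D = False:
  (D ∨ V) forces V = True.
  (Q ∨ ¬R ∨ ¬V) forces Q = True.
  clause (N ∨ ¬Q ∨ ¬V) is falsified — backtrack.
So D = True.
  then (¬D ∨ ¬E ∨ ¬R ∨ ¬V) forces V = False.
Set Q = True.
All clauses satisfied.

R = True, U = False, P = False, K = False, D = True, Q = True, S = True, N = False, E = True, V = False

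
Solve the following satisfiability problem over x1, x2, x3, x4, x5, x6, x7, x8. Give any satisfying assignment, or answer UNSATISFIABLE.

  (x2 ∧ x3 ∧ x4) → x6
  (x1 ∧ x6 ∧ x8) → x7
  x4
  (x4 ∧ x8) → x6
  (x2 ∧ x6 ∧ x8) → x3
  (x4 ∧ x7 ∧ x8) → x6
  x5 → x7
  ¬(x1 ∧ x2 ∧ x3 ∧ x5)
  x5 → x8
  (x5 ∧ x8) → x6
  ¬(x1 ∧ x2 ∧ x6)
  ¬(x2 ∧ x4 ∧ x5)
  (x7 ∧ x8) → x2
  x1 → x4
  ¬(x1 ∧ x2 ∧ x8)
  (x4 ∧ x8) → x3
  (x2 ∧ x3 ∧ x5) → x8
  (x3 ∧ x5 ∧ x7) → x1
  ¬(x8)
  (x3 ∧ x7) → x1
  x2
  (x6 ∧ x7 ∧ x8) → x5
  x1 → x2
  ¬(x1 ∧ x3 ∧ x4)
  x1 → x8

Unit clause (x2) forces x2 = True.
Unit clause (x4) forces x4 = True.
Unit clause (¬x8) forces x8 = False.
In (¬x1 ∨ x8) only ¬x1 is left, so x1 = False.
In (¬x2 ∨ ¬x4 ∨ ¬x5) only ¬x5 is left, so x5 = False.
Set x3 = False.
Set x6 = True.
Set x7 = True.
All clauses satisfied.

x1: False, x2: True, x3: False, x4: True, x5: False, x6: True, x7: True, x8: False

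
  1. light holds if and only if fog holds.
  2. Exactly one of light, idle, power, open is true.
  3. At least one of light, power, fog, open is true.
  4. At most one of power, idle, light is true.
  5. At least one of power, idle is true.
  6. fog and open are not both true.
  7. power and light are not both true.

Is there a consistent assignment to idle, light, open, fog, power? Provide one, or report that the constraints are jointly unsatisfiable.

idle = False, light = False, open = False, fog = False, power = True

  (1) light=F, fog=F — same ✓
  (2) {light, idle, power, open}: 1 true — exactly one ✓
  (3) {light, power, fog, open}: 1 true — at least one ✓
  (4) {power, idle, light}: 1 true — at most one ✓
  (5) {power, idle}: 1 true — at least one ✓
  (6) fog=F, open=F — not both ✓
  (7) power=T, light=F — not both ✓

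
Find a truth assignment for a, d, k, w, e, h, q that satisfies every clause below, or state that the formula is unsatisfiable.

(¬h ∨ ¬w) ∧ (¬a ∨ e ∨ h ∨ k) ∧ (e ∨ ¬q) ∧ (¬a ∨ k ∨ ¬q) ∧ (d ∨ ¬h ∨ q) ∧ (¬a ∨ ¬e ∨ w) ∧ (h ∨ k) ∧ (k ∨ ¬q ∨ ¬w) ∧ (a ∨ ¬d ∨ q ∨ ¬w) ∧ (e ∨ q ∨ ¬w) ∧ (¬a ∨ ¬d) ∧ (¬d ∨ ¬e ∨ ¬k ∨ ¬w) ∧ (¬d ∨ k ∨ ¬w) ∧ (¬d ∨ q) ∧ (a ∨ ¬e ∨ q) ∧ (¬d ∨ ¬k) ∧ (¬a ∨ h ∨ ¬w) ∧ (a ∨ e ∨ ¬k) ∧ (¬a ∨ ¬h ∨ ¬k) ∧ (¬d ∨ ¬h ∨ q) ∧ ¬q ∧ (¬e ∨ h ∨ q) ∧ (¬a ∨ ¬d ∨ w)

a = True, d = False, k = True, w = False, e = False, h = False, q = False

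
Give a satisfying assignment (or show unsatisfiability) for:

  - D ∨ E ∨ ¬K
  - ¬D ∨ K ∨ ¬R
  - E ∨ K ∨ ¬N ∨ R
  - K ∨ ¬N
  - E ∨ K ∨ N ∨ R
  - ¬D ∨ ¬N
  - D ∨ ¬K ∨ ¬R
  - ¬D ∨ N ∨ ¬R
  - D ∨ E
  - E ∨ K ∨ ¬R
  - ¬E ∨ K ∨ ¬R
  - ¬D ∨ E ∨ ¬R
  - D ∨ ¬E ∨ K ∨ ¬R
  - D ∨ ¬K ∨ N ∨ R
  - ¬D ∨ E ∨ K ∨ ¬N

Set N = False.
Set D = True.
  then (¬D ∨ N ∨ ¬R) forces R = False.
Set K = False.
  then (E ∨ K ∨ N ∨ R) forces E = True.
All clauses satisfied.

N = False; D = True; K = False; R = False; E = True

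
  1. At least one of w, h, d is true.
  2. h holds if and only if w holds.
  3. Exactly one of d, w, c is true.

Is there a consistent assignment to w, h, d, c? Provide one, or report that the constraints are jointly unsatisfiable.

w: True, h: True, d: False, c: False

  (1) {w, h, d}: 2 true — at least one ✓
  (2) h=T, w=T — same ✓
  (3) {d, w, c}: 1 true — exactly one ✓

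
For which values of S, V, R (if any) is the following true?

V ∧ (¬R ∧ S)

S = True, V = True, R = False

  ¬R ∧ S = True
    ¬R = True
Both conjuncts True, so the formula holds.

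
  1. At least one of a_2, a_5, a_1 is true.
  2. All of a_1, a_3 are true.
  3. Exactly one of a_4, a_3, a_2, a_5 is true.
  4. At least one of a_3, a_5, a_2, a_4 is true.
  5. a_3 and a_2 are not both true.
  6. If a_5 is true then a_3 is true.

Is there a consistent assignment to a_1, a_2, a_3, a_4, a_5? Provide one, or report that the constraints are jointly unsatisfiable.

a_1=T, a_2=F, a_3=T, a_4=F, a_5=F

  (1) {a_2, a_5, a_1}: 1 true — at least one ✓
  (2) {a_1, a_3}: all 2 true ✓
  (3) {a_4, a_3, a_2, a_5}: 1 true — exactly one ✓
  (4) {a_3, a_5, a_2, a_4}: 1 true — at least one ✓
  (5) a_3=T, a_2=F — not both ✓
  (6) a_5=F ⇒ a_3: vacuous ✓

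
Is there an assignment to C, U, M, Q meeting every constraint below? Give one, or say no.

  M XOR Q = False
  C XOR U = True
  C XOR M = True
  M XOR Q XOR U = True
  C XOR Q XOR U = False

C = False; U = True; M = True; Q = True

M XOR Q = T XOR T = False ✓
C XOR U = F XOR T = True ✓
C XOR M = F XOR T = True ✓
M XOR Q XOR U = T XOR T XOR T = True ✓
C XOR Q XOR U = F XOR T XOR T = False ✓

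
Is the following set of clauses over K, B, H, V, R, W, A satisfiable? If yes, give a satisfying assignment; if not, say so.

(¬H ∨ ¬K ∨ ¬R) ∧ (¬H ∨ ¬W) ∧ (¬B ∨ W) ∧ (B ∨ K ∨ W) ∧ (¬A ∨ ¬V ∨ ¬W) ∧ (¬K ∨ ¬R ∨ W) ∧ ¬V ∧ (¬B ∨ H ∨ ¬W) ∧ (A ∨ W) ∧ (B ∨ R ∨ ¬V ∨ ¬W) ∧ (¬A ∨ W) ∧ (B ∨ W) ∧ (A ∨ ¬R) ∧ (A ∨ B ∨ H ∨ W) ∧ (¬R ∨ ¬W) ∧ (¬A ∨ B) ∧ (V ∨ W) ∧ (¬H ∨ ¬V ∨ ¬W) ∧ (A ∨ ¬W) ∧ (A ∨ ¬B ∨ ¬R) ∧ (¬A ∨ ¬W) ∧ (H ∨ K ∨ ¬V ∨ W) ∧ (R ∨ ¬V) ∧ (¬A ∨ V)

Case A = True:
  (¬V) forces V = False.
  Clause (¬A ∨ V) is falsified — contradiction.
Case A = False:
  (¬V) forces V = False.
  (A ∨ W) forces W = True.
  Clause (A ∨ ¬W) is falsified — contradiction.
Both cases fail, so the formula is unsatisfiable.

UNSATISFIABLE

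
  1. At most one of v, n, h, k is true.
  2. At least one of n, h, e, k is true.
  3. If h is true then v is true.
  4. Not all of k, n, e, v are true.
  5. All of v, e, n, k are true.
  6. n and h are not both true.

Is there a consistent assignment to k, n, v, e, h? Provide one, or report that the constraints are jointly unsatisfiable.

No satisfying assignment exists.

Case k = True:
  (1) with k=T forces v = False.
  Constraint (5) is violated (v=F) — contradiction.
Case k = False:
  Constraint (5) is violated (k=F) — contradiction.
Both cases fail — unsatisfiable.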